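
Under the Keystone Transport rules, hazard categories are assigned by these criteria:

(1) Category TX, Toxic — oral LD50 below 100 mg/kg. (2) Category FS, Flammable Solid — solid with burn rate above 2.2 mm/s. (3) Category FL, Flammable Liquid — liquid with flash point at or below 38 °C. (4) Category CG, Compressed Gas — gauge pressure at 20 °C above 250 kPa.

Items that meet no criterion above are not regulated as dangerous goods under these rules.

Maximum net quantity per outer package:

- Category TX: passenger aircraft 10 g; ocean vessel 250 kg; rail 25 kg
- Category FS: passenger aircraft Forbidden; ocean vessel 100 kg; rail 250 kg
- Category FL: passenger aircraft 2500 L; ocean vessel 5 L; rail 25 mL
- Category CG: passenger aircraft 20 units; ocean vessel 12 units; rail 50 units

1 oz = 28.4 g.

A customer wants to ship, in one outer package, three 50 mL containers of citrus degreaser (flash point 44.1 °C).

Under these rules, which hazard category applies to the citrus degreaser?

Not regulated

flash point 44.1 °C is not below 38 °C, so Category FL does not apply.
No criterion is met, so the item is not regulated.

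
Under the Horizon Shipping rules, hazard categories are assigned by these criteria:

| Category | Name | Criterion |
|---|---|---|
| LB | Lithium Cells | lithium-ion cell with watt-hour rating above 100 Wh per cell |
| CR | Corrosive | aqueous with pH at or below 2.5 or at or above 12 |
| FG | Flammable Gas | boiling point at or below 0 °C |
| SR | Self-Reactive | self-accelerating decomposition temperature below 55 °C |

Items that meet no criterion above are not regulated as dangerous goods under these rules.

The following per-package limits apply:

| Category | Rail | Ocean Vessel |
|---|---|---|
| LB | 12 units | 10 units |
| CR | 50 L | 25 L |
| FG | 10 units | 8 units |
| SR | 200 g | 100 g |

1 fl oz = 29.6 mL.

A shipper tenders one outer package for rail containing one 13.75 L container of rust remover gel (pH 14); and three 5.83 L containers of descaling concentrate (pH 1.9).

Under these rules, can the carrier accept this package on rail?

With pH 14 (≥ 12), the rust remover gel falls in Category CR.
The descaling concentrate has pH 1.9, which is ≤ 2.5, so it is Category CR (Corrosive).
Total Category CR: 13.75 L + (three 5.83 L containers = 17.49 L) = 31.24 L.
31.24 L ≤ 50 L (rail limit, Category CR) — within limit.

Yes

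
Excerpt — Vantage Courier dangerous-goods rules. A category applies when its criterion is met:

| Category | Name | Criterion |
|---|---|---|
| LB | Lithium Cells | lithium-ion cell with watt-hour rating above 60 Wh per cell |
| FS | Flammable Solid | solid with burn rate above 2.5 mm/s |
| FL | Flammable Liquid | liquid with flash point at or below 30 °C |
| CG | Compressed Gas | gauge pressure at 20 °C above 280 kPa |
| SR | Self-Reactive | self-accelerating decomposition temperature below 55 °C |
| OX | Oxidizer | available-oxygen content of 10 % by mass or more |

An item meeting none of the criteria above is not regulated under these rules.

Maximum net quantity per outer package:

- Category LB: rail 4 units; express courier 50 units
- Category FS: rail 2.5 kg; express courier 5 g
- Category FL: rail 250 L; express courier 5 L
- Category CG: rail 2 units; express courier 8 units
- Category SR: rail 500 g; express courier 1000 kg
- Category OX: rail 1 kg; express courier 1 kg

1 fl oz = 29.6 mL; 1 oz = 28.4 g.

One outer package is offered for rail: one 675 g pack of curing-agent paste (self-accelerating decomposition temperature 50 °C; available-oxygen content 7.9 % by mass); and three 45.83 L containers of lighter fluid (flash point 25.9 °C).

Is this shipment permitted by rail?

No

With self-accelerating decomposition temperature 50 °C (< 55 °C), the curing-agent paste falls in Category SR.
With flash point 25.9 °C (≤ 30 °C), the lighter fluid falls in Category FL.
Category SR quantity: 675 g.
675 g > 500 g (rail limit, Category SR) — over the limit.
Category FL quantity: three 45.83 L containers = 137.49 L.
That is within the Category FL rail limit of 250 L.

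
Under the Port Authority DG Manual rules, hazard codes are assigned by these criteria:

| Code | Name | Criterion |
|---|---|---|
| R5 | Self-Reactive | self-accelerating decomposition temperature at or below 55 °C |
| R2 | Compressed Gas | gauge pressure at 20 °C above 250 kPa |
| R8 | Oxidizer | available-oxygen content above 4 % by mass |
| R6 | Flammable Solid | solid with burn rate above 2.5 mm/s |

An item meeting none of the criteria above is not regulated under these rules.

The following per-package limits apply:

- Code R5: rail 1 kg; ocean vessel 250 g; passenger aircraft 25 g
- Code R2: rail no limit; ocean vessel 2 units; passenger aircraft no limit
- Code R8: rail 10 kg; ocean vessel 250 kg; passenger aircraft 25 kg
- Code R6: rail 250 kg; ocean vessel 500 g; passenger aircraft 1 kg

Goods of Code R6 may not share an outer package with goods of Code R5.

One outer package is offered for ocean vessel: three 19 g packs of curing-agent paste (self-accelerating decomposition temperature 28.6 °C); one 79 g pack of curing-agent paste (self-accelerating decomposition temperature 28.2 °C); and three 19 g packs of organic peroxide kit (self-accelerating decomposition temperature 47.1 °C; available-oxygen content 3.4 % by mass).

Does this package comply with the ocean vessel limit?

Self-accelerating decomposition temperature 28.6 °C meets the Code R5 criterion (Self-Reactive), so the curing-agent paste is Code R5.
With self-accelerating decomposition temperature 28.2 °C (≤ 55 °C), the curing-agent paste falls in Code R5.
The organic peroxide kit has self-accelerating decomposition temperature 47.1 °C, which is ≤ 55 °C, so it is Code R5 (Self-Reactive).
Code R5 net quantity: (three 19 g packs = 57 g) + 79 g + (three 19 g packs = 57 g) = 193 g.
193 g ≤ 250 g (ocean vessel limit, Code R5) — within limit.

Yes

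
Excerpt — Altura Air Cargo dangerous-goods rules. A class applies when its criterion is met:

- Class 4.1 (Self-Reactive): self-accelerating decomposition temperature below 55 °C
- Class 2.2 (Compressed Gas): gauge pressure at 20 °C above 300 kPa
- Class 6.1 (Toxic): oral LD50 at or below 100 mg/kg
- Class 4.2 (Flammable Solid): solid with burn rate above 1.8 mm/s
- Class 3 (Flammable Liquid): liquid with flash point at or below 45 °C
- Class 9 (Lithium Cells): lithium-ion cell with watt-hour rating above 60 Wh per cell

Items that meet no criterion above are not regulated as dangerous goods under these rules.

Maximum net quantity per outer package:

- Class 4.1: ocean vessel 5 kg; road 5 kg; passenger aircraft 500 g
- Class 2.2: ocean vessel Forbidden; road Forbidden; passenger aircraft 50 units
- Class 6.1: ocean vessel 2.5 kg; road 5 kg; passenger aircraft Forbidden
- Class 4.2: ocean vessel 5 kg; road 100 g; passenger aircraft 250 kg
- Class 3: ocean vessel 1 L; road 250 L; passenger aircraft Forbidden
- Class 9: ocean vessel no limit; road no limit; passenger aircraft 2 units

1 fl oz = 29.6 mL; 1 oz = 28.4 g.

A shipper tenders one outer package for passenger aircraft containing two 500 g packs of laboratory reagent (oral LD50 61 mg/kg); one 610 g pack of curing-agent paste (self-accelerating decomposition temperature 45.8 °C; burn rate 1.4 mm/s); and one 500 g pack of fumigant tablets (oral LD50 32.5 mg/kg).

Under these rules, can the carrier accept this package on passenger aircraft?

No

Oral LD50 61 mg/kg meets the Class 6.1 criterion (Toxic), so the laboratory reagent is Class 6.1.
The curing-agent paste has self-accelerating decomposition temperature 45.8 °C, which is < 55 °C, so it is Class 4.1 (Self-Reactive).
The fumigant tablets have oral LD50 32.5 mg/kg, which is ≤ 100 mg/kg, so they are Class 6.1 (Toxic).
Total Class 6.1: (two 500 g packs = 1 kg) + 500 g = 1.5 kg.
Class 6.1 is Forbidden by passenger aircraft.
Class 4.1 quantity: 610 g.
That exceeds the Class 4.1 passenger aircraft limit of 500 g.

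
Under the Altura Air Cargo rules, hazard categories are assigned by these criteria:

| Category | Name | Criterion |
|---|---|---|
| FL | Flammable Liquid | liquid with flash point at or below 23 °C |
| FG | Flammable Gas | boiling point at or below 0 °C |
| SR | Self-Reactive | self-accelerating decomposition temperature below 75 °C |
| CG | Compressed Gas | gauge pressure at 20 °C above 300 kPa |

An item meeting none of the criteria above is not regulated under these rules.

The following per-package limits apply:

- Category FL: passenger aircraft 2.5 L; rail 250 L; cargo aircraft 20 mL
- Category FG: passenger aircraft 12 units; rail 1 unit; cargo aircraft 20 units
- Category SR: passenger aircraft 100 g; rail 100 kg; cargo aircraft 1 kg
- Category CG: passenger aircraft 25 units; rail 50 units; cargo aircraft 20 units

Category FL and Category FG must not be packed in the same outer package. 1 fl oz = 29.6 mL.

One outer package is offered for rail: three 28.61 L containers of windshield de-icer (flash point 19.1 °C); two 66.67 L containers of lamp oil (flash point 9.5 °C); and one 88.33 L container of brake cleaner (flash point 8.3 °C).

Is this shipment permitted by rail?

No

The windshield de-icer has flash point 19.1 °C, which is ≤ 23 °C, so it is Category FL (Flammable Liquid).
With flash point 9.5 °C (≤ 23 °C), the lamp oil falls in Category FL.
Brake cleaner: flash point 8.3 °C ≤ 23 °C → Category FL (Flammable Liquid).
Total Category FL: (three 28.61 L containers = 85.83 L) + (two 66.67 L containers = 133.34 L) + 88.33 L = 307.5 L.
307.5 L exceeds the rail limit of 250 L for Category FL.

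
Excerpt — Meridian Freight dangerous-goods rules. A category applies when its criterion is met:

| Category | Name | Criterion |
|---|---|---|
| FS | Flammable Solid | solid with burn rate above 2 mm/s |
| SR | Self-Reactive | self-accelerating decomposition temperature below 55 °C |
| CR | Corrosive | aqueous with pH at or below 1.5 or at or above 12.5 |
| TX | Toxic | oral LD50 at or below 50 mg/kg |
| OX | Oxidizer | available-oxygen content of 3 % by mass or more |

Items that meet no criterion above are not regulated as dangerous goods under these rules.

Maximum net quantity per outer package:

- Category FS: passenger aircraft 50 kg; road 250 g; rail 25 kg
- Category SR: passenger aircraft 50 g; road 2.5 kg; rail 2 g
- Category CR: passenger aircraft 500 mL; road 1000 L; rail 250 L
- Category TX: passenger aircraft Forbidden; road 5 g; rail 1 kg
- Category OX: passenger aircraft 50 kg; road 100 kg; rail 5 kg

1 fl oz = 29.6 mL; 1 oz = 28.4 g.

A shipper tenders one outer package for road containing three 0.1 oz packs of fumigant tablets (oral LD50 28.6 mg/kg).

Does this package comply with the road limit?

With oral LD50 28.6 mg/kg (≤ 50 mg/kg), the fumigant tablets fall in Category TX.
Category TX quantity: three 0.1 oz packs = 8.52 g.
8.52 g exceeds the road limit of 5 g for Category TX.

No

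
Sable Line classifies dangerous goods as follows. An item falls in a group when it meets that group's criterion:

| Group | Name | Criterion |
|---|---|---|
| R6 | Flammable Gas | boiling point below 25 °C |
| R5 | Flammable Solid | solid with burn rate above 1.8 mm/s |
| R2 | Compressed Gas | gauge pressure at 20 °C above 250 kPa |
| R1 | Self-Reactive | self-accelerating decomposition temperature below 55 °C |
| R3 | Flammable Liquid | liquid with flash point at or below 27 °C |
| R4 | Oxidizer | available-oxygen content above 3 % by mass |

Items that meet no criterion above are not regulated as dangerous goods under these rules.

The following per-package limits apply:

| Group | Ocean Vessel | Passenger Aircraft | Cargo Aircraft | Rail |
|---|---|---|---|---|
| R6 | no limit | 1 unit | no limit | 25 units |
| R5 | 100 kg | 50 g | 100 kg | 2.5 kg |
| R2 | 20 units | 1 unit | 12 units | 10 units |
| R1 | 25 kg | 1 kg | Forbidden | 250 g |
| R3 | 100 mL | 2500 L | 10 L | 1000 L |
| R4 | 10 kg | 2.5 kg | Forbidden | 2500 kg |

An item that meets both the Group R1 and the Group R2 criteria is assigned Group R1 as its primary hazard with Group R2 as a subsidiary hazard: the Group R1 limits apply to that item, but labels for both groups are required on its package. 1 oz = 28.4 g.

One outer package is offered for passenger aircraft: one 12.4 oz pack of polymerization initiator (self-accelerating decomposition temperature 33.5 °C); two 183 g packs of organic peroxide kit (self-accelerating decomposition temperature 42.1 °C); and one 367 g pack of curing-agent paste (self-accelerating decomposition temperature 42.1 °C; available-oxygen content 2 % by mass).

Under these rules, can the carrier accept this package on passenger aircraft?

No

Polymerization initiator: self-accelerating decomposition temperature 33.5 °C < 55 °C → Group R1 (Self-Reactive).
The organic peroxide kit has self-accelerating decomposition temperature 42.1 °C, which is < 55 °C, so it is Group R1 (Self-Reactive).
Self-accelerating decomposition temperature 42.1 °C meets the Group R1 criterion (Self-Reactive), so the curing-agent paste is Group R1.
Total Group R1: (one 12.4 oz pack = 352.16 g) + (two 183 g packs = 366 g) + 367 g = 1085.16 g.
1085.16 g > 1 kg (passenger aircraft limit, Group R1) — over the limit.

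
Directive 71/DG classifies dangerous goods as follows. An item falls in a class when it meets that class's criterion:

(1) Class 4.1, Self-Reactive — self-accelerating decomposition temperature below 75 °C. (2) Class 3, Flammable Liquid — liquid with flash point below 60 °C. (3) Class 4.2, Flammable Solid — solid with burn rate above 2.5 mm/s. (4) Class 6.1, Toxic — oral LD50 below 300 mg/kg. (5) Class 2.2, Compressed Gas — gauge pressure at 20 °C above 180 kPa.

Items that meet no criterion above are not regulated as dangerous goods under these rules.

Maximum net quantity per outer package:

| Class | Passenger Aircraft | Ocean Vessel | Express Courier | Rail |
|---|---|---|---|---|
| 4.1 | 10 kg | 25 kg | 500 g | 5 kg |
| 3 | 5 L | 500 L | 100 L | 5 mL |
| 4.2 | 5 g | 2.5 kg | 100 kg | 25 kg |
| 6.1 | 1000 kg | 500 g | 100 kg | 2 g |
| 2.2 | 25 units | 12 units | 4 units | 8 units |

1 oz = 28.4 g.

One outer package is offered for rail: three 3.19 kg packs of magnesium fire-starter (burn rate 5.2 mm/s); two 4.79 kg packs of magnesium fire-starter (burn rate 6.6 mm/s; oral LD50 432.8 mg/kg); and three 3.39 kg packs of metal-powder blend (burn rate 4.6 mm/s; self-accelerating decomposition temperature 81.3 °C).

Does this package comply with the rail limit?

No

With burn rate 5.2 mm/s (> 2.5 mm/s), the magnesium fire-starter falls in Class 4.2.
With burn rate 6.6 mm/s (> 2.5 mm/s), the magnesium fire-starter falls in Class 4.2.
With burn rate 4.6 mm/s (> 2.5 mm/s), the metal-powder blend falls in Class 4.2.
Total Class 4.2: (three 3.19 kg packs = 9.57 kg) + (two 4.79 kg packs = 9.58 kg) + (three 3.39 kg packs = 10.17 kg) = 29.32 kg.
29.32 kg exceeds the rail limit of 25 kg for Class 4.2.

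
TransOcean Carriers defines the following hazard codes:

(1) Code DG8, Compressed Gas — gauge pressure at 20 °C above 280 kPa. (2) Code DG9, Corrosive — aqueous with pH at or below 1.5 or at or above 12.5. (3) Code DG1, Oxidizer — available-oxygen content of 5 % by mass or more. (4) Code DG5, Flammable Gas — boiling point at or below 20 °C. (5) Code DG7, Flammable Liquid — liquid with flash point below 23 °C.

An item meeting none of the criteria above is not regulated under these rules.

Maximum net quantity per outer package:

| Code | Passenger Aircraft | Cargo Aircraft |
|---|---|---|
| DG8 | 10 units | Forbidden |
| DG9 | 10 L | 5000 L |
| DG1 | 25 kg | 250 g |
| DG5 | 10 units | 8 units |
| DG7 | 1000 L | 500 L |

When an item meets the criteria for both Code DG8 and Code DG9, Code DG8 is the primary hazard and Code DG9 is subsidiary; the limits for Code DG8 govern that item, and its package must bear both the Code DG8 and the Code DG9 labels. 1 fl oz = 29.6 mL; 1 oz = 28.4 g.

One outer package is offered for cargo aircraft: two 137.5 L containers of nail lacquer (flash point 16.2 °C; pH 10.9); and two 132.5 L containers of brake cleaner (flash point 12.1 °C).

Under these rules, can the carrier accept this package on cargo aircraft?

No

With flash point 16.2 °C (< 23 °C), the nail lacquer falls in Code DG7.
Flash point 12.1 °C meets the Code DG7 criterion (Flammable Liquid), so the brake cleaner is Code DG7.
Code DG7 net quantity: (two 137.5 L containers = 275 L) + (two 132.5 L containers = 265 L) = 540 L.
540 L exceeds the cargo aircraft limit of 500 L for Code DG7.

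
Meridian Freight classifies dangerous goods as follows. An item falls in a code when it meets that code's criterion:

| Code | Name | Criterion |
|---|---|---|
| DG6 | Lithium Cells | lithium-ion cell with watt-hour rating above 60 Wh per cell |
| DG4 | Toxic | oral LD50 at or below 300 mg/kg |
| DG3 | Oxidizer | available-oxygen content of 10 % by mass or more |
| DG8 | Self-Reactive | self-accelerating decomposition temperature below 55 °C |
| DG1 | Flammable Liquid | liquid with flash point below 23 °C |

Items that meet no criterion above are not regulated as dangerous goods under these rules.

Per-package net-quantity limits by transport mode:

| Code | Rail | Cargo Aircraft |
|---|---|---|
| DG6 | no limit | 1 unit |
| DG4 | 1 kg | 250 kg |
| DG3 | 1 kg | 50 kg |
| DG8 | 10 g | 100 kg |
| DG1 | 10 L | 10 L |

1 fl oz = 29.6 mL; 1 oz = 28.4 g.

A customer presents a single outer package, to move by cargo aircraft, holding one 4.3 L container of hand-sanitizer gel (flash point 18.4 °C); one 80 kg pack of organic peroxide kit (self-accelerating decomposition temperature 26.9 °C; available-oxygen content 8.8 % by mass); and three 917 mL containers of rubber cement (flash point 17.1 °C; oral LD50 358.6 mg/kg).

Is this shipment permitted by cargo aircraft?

Yes

With flash point 18.4 °C (< 23 °C), the hand-sanitizer gel falls in Code DG1.
Self-accelerating decomposition temperature 26.9 °C meets the Code DG8 criterion (Self-Reactive), so the organic peroxide kit is Code DG8.
Flash point 17.1 °C meets the Code DG1 criterion (Flammable Liquid), so the rubber cement is Code DG1.
Code DG8 quantity: 80 kg.
80 kg is within the cargo aircraft limit of 100 kg for Code DG8.
Total Code DG1: 4.3 L + (three 917 mL containers = 2.751 L) = 7.051 L.
7.051 L is within the cargo aircraft limit of 10 L for Code DG1.
Every hazard code is within its cargo aircraft limit and no segregation rule is violated.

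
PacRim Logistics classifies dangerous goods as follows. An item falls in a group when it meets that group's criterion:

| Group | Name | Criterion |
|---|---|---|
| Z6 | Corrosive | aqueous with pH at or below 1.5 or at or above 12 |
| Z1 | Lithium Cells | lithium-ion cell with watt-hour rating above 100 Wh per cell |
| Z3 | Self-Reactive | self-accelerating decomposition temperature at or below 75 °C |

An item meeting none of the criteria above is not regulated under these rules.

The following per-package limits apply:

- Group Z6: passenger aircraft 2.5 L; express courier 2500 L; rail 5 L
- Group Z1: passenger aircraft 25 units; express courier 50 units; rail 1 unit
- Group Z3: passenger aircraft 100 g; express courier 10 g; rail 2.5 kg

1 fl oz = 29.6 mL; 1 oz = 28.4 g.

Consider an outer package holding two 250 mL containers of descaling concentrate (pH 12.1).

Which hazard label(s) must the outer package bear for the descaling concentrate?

With pH 12.1 (≥ 12), the descaling concentrate falls in Group Z6.
Only the Group Z6 label is required.

Group Z6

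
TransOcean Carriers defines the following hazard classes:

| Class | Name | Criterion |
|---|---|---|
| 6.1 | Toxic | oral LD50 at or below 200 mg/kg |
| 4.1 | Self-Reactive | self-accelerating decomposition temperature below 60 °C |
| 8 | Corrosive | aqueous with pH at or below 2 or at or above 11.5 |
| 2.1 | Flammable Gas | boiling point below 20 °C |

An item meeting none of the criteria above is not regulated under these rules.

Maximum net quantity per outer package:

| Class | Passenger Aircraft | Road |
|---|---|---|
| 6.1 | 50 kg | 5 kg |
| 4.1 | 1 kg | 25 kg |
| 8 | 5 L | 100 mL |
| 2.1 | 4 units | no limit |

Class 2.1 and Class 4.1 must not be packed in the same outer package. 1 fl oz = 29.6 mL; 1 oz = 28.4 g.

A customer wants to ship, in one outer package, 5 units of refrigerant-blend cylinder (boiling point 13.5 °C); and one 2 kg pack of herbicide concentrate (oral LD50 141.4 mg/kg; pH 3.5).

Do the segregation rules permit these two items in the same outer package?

Refrigerant-blend cylinder: boiling point 13.5 °C < 20 °C → Class 2.1 (Flammable Gas).
The herbicide concentrate has oral LD50 141.4 mg/kg, which is ≤ 200 mg/kg, so it is Class 6.1 (Toxic).
No segregation rule bars Class 2.1 with Class 6.1.

Yes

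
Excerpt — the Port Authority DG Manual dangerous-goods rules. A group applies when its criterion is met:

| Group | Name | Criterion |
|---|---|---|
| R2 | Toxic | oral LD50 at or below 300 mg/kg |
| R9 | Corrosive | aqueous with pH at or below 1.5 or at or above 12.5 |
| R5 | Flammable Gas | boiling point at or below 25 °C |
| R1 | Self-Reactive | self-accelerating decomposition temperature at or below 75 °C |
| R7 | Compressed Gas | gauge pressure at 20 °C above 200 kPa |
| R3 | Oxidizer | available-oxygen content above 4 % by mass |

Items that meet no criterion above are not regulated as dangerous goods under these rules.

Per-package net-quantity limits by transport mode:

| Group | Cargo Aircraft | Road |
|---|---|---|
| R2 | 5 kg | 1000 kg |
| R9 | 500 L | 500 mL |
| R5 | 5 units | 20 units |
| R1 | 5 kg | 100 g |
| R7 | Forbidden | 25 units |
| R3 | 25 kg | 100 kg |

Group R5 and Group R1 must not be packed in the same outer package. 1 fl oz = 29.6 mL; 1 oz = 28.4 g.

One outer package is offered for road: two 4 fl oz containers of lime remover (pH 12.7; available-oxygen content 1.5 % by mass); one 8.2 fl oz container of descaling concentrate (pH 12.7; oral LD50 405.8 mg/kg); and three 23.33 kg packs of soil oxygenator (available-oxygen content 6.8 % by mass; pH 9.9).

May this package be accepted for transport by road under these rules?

Yes

Lime remover: pH 12.7 ≥ 12.5 → Group R9 (Corrosive).
pH 12.7 meets the Group R9 criterion (Corrosive), so the descaling concentrate is Group R9.
The soil oxygenator has available-oxygen content 6.8 % by mass, which is > 4 % by mass, so it is Group R3 (Oxidizer).
Total Group R9: (two 4 fl oz containers = 236.8 mL) + (one 8.2 fl oz container = 242.72 mL) = 479.52 mL.
That is within the Group R9 road limit of 500 mL.
Group R3 quantity: three 23.33 kg packs = 69.99 kg.
69.99 kg is within the road limit of 100 kg for Group R3.
The segregation rule (Group R5 with Group R1) does not apply to Group R9 with Group R3.
Every hazard group is within its road limit and no segregation rule is violated.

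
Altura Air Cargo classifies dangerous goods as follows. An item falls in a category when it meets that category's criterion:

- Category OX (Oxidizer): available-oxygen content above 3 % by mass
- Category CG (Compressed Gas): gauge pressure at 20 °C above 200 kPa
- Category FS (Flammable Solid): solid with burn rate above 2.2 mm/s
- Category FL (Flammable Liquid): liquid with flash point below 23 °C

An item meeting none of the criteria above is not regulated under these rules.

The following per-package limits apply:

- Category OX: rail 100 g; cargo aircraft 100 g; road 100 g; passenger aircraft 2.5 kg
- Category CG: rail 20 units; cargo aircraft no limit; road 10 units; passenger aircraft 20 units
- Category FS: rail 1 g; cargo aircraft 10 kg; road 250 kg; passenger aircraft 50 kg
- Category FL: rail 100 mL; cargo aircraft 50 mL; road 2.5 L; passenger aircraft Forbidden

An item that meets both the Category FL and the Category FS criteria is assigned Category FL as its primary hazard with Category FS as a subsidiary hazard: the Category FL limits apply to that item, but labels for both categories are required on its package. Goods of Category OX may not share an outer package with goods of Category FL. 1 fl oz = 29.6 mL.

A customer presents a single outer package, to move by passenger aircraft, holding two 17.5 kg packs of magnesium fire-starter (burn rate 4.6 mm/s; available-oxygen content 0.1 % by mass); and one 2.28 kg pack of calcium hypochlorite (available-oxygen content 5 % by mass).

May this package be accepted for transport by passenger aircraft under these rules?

Yes

Burn rate 4.6 mm/s meets the Category FS criterion (Flammable Solid), so the magnesium fire-starter is Category FS.
The calcium hypochlorite has available-oxygen content 5 % by mass, which is > 3 % by mass, so it is Category OX (Oxidizer).
Category OX quantity: 2.28 kg.
That is within the Category OX passenger aircraft limit of 2.5 kg.
Category FS quantity: two 17.5 kg packs = 35 kg.
35 kg is within the passenger aircraft limit of 50 kg for Category FS.
The segregation rule (Category OX with Category FL) does not apply to Category OX with Category FS.
Every hazard category is within its passenger aircraft limit and no segregation rule is violated.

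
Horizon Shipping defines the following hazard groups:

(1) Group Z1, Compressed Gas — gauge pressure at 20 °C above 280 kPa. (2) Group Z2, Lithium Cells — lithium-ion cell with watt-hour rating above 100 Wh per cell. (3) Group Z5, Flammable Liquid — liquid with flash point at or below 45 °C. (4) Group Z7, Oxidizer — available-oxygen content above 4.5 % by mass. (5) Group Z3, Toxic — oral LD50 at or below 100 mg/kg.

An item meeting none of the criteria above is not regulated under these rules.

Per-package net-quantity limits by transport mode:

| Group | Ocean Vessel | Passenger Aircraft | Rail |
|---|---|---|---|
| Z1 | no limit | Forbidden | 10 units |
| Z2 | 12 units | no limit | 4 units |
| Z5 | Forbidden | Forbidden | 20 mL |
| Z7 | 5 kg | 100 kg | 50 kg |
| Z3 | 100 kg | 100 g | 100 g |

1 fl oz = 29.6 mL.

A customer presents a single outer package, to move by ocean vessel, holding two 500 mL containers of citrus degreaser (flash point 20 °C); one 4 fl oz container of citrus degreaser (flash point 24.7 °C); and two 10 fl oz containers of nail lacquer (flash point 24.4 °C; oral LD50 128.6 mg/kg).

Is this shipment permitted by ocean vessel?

No

With flash point 20 °C (≤ 45 °C), the citrus degreaser falls in Group Z5.
The citrus degreaser has flash point 24.7 °C, which is ≤ 45 °C, so it is Group Z5 (Flammable Liquid).
Nail lacquer: flash point 24.4 °C ≤ 45 °C → Group Z5 (Flammable Liquid).
Total Group Z5: (two 500 mL containers = 1 L) + (one 4 fl oz container = 118.4 mL) + (two 10 fl oz containers = 592 mL) = 1710.4 mL.
By ocean vessel, Group Z5 is Forbidden regardless of quantity.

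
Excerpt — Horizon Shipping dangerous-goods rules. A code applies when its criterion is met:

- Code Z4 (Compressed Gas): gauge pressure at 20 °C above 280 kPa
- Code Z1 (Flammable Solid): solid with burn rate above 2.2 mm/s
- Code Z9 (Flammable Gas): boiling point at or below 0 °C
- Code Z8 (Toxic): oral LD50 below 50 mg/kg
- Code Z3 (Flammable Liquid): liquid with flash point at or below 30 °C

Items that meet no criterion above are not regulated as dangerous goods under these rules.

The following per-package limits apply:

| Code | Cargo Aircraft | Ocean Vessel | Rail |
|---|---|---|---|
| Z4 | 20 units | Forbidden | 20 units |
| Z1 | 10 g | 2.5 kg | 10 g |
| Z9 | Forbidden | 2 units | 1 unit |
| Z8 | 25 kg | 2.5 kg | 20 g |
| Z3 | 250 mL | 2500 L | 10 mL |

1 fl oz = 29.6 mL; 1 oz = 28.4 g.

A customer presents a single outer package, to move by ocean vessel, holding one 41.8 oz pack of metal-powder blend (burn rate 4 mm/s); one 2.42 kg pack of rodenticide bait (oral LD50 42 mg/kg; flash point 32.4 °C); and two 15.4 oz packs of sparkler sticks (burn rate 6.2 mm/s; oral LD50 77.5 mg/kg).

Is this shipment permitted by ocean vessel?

Yes

Burn rate 4 mm/s meets the Code Z1 criterion (Flammable Solid), so the metal-powder blend is Code Z1.
Rodenticide bait: oral LD50 42 mg/kg < 50 mg/kg → Code Z8 (Toxic).
With burn rate 6.2 mm/s (> 2.2 mm/s), the sparkler sticks fall in Code Z1.
Code Z1 net quantity: (one 41.8 oz pack = 1187.12 g) + (two 15.4 oz packs = 874.72 g) = 2061.84 g.
2061.84 g is within the ocean vessel limit of 2.5 kg for Code Z1.
Code Z8 quantity: 2.42 kg.
2.42 kg ≤ 2.5 kg (ocean vessel limit, Code Z8) — within limit.
Every hazard code is within its ocean vessel limit and no segregation rule is violated.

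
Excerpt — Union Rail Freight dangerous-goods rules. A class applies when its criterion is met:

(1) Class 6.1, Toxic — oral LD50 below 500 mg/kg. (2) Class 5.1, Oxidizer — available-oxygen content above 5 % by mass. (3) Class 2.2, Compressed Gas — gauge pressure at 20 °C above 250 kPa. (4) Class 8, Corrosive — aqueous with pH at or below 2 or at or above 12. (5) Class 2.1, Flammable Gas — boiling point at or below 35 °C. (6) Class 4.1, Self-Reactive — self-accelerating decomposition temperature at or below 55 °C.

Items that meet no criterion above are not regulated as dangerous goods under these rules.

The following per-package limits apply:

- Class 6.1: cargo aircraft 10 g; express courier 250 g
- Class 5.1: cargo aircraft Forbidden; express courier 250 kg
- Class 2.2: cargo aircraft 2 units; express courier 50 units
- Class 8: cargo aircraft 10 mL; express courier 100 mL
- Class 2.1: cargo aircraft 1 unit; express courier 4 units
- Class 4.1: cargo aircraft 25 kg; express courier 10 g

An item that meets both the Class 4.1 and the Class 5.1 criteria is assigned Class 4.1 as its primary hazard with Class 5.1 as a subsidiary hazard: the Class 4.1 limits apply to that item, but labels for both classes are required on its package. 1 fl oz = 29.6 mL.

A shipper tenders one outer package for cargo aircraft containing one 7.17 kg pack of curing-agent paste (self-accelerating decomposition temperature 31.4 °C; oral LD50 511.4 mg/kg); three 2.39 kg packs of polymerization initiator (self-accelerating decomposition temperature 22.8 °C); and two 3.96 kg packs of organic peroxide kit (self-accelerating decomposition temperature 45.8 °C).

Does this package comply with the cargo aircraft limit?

Yes

With self-accelerating decomposition temperature 31.4 °C (≤ 55 °C), the curing-agent paste falls in Class 4.1.
The polymerization initiator has self-accelerating decomposition temperature 22.8 °C, which is ≤ 55 °C, so it is Class 4.1 (Self-Reactive).
The organic peroxide kit has self-accelerating decomposition temperature 45.8 °C, which is ≤ 55 °C, so it is Class 4.1 (Self-Reactive).
Class 4.1 net quantity: 7.17 kg + (three 2.39 kg packs = 7.17 kg) + (two 3.96 kg packs = 7.92 kg) = 22.26 kg.
That is within the Class 4.1 cargo aircraft limit of 25 kg.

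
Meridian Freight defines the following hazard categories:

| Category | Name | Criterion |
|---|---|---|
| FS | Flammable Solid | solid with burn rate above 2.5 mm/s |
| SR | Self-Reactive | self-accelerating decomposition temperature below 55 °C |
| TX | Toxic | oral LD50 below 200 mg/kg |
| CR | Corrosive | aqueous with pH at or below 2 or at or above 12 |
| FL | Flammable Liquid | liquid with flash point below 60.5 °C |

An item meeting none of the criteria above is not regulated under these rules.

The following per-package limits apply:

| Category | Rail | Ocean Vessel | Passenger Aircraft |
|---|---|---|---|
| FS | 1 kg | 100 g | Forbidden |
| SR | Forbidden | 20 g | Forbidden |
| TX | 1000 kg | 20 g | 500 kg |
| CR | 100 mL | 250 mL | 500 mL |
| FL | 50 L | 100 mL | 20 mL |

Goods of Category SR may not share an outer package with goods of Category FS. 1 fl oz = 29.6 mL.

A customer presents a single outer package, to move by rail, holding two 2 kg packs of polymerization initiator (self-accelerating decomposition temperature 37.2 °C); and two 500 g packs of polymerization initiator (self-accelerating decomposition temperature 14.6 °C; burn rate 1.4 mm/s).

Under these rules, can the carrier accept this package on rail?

With self-accelerating decomposition temperature 37.2 °C (< 55 °C), the polymerization initiator falls in Category SR.
Self-accelerating decomposition temperature 14.6 °C meets the Category SR criterion (Self-Reactive), so the polymerization initiator is Category SR.
Category SR net quantity: (two 2 kg packs = 4 kg) + (two 500 g packs = 1 kg) = 5 kg.
Category SR is Forbidden by rail.

No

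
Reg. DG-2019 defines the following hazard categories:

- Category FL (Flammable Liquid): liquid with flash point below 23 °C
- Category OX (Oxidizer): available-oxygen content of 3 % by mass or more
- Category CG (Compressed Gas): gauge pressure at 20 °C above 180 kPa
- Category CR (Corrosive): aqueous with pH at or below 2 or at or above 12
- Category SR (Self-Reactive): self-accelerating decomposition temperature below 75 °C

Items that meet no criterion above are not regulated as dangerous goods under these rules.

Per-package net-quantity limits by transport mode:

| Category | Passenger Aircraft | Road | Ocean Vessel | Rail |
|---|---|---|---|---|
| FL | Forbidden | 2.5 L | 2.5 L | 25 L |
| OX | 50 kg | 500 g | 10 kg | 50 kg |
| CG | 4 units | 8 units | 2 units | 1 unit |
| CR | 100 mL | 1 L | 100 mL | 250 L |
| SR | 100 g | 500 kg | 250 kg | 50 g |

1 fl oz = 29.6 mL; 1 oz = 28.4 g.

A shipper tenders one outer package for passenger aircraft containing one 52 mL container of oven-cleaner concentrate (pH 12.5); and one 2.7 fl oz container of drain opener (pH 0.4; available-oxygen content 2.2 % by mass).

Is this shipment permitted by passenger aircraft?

pH 12.5 meets the Category CR criterion (Corrosive), so the oven-cleaner concentrate is Category CR.
Drain opener: pH 0.4 ≤ 2 → Category CR (Corrosive).
Total Category CR: 52 mL + (one 2.7 fl oz container = 79.92 mL) = 131.92 mL.
That exceeds the Category CR passenger aircraft limit of 100 mL.

No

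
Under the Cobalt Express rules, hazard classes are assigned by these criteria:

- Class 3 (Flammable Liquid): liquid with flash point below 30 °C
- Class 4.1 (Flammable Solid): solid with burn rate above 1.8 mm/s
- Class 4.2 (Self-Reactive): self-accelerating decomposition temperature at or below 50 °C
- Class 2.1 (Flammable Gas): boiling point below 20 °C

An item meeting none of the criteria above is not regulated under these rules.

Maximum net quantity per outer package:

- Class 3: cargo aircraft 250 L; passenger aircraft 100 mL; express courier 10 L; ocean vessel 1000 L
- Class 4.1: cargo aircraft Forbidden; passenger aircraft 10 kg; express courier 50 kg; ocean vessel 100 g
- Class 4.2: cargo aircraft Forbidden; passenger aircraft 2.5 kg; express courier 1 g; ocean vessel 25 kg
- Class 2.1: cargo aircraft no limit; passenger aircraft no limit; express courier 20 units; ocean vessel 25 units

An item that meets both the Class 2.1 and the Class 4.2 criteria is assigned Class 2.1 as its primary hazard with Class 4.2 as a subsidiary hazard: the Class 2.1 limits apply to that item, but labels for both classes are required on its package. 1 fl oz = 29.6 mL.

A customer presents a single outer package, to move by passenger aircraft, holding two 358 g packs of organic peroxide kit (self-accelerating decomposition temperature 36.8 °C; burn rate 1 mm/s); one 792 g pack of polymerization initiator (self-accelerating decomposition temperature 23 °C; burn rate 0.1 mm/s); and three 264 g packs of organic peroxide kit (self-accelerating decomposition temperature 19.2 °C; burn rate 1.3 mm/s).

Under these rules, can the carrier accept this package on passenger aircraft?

The organic peroxide kit has self-accelerating decomposition temperature 36.8 °C, which is ≤ 50 °C, so it is Class 4.2 (Self-Reactive).
With self-accelerating decomposition temperature 23 °C (≤ 50 °C), the polymerization initiator falls in Class 4.2.
The organic peroxide kit has self-accelerating decomposition temperature 19.2 °C, which is ≤ 50 °C, so it is Class 4.2 (Self-Reactive).
Total Class 4.2: (two 358 g packs = 716 g) + 792 g + (three 264 g packs = 792 g) = 2.3 kg.
2.3 kg ≤ 2.5 kg (passenger aircraft limit, Class 4.2) — within limit.

Yes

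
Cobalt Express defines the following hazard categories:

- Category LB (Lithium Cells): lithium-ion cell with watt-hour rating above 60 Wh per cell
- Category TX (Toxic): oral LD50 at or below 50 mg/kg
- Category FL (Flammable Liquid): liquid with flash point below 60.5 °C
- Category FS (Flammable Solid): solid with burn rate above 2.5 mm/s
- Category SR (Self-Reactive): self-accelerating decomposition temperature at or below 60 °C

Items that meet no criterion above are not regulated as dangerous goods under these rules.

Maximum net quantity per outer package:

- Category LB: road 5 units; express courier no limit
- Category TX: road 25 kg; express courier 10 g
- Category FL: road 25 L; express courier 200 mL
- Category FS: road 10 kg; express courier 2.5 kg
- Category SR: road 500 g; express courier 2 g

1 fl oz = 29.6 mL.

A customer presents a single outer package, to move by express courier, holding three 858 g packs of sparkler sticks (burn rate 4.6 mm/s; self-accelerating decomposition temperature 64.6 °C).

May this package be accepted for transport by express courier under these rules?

No

Sparkler sticks: burn rate 4.6 mm/s > 2.5 mm/s → Category FS (Flammable Solid).
Category FS quantity: three 858 g packs = 2.574 kg.
That exceeds the Category FS express courier limit of 2.5 kg.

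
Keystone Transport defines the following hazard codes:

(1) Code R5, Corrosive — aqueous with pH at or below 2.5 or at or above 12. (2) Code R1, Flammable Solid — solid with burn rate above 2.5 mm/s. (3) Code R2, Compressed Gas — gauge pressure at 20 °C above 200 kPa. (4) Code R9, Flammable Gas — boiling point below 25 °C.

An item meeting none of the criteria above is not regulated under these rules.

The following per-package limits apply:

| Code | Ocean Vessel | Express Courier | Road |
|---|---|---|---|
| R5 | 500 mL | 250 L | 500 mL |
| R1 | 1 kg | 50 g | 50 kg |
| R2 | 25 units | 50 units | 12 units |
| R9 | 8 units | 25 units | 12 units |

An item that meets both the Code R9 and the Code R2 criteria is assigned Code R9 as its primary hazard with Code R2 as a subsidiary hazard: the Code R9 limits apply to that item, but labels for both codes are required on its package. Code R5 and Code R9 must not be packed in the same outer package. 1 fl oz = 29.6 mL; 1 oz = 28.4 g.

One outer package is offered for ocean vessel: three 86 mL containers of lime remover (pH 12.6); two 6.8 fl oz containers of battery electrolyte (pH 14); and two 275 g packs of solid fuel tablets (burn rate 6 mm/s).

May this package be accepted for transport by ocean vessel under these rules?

No

With pH 12.6 (≥ 12), the lime remover falls in Code R5.
With pH 14 (≥ 12), the battery electrolyte falls in Code R5.
Burn rate 6 mm/s meets the Code R1 criterion (Flammable Solid), so the solid fuel tablets are Code R1.
Code R1 quantity: two 275 g packs = 550 g.
550 g ≤ 1 kg (ocean vessel limit, Code R1) — within limit.
Code R5 net quantity: (three 86 mL containers = 258 mL) + (two 6.8 fl oz containers = 402.56 mL) = 660.56 mL.
660.56 mL exceeds the ocean vessel limit of 500 mL for Code R5.
The segregation rule (Code R5 with Code R9) does not apply to Code R1 with Code R5.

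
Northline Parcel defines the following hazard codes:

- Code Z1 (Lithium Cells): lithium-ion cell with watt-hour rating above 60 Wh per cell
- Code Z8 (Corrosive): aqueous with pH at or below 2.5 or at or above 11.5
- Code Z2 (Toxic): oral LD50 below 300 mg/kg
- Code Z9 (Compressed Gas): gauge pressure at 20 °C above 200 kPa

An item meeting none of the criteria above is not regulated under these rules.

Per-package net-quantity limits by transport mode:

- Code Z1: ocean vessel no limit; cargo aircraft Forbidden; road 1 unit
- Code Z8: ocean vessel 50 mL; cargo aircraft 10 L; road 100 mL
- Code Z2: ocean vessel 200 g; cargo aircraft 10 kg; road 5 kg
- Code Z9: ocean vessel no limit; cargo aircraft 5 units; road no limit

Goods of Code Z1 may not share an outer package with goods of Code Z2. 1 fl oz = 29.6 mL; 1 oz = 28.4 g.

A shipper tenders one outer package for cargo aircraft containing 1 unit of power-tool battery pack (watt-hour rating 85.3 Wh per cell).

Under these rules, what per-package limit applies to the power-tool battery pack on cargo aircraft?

Forbidden

Watt-hour rating 85.3 Wh per cell meets the Code Z1 criterion (Lithium Cells), so the power-tool battery pack is Code Z1.
The cargo aircraft limit for Code Z1 is Forbidden.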